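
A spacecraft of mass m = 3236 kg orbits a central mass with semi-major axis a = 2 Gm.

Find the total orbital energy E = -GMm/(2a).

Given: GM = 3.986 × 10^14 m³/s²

Convert to SI: a = 2 Gm = 2e+09 m.
E = −GMm / (2a).
E = −3.986e+14 · 3236 / (2 · 2e+09) J ≈ -3.225e+08 J = -322.5 MJ.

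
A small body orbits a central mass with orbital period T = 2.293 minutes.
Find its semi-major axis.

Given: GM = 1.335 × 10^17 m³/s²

Convert to SI: T = 2.293 minutes = 137.58 s.
Invert Kepler's third law: a = (GM · T² / (4π²))^(1/3).
Substituting T = 137.58 s and GM = 1.335e+17 m³/s²:
a = (1.335e+17 · (137.58)² / (4π²))^(1/3) m
a ≈ 4e+06 m = 4 Mm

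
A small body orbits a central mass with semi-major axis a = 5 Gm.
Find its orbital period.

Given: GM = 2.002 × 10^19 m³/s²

Convert to SI: a = 5 Gm = 5e+09 m.
Kepler's third law: T = 2π √(a³ / GM).
Substituting a = 5e+09 m and GM = 2.002e+19 m³/s²:
T = 2π √((5e+09)³ / 2.002e+19) s
T ≈ 4.965e+05 s = 5.746 days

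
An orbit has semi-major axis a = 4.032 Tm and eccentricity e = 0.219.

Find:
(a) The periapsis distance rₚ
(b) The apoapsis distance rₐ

Convert to SI: a = 4.032 Tm = 4.032e+12 m.
(a) rₚ = a(1 − e) = 4.032e+12 · (1 − 0.219) = 4.032e+12 · 0.781 ≈ 3.149e+12 m = 3.149 Tm.
(b) rₐ = a(1 + e) = 4.032e+12 · (1 + 0.219) = 4.032e+12 · 1.219 ≈ 4.915e+12 m = 4.915 Tm.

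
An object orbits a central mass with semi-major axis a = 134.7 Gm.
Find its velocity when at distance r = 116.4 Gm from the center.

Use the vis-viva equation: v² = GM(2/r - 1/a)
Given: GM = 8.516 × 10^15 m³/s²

Convert to SI: a = 134.7 Gm = 1.347e+11 m; r = 116.4 Gm = 1.164e+11 m.
Vis-viva: v = √(GM · (2/r − 1/a)).
2/r − 1/a = 2/1.164e+11 − 1/1.347e+11 = 9.75823e-12 m⁻¹.
v = √(8.516e+15 · 9.75823e-12) m/s ≈ 288.3 m/s = 288.3 m/s.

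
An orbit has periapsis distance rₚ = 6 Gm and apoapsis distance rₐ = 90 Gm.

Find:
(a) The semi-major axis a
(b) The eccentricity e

Convert to SI: rₚ = 6 Gm = 6e+09 m; rₐ = 90 Gm = 9e+10 m.
(a) a = (rₚ + rₐ) / 2 = (6e+09 + 9e+10) / 2 ≈ 4.8e+10 m = 48 Gm.
(b) e = (rₐ − rₚ) / (rₐ + rₚ) = (9e+10 − 6e+09) / (9e+10 + 6e+09) ≈ 0.875.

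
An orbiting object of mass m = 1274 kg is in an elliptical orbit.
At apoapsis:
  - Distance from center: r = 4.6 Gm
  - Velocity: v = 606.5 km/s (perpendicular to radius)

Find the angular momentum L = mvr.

Convert to SI: r = 4.6 Gm = 4.6e+09 m; v = 606.5 km/s = 606500 m/s.
Since v is perpendicular to r, L = m · v · r.
L = 1274 · 606500 · 4.6e+09 kg·m²/s ≈ 3.554e+18 kg·m²/s.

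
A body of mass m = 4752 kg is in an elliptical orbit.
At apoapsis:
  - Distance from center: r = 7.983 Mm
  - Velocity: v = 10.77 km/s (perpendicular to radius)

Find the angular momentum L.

Convert to SI: r = 7.983 Mm = 7.983e+06 m; v = 10.77 km/s = 10770 m/s.
Since v is perpendicular to r, L = m · v · r.
L = 4752 · 10770 · 7.983e+06 kg·m²/s ≈ 4.086e+14 kg·m²/s.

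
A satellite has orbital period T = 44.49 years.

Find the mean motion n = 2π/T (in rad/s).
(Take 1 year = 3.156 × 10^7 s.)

Convert to SI: T = 44.49 years = 1.4041e+09 s.
n = 2π / T.
n = 2π / 1.4041e+09 s ≈ 4.475e-09 rad/s.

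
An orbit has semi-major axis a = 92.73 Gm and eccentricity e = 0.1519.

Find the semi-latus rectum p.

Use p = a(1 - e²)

Convert to SI: a = 92.73 Gm = 9.273e+10 m.
p = a (1 − e²).
p = 9.273e+10 · (1 − (0.1519)²) = 9.273e+10 · 0.976926 ≈ 9.059e+10 m = 90.59 Gm.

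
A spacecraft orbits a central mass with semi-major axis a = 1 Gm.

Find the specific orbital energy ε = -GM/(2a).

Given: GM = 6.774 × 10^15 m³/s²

Convert to SI: a = 1 Gm = 1e+09 m.
ε = −GM / (2a).
ε = −6.774e+15 / (2 · 1e+09) J/kg ≈ -3.387e+06 J/kg = -3.387 MJ/kg.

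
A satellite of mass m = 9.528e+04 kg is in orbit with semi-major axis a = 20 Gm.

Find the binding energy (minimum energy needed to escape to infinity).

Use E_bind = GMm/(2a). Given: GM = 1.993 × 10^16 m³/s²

Convert to SI: a = 20 Gm = 2e+10 m.
Total orbital energy is E = −GMm/(2a); binding energy is E_bind = −E = GMm/(2a).
E_bind = 1.993e+16 · 9.528e+04 / (2 · 2e+10) J ≈ 4.747e+10 J = 47.47 GJ.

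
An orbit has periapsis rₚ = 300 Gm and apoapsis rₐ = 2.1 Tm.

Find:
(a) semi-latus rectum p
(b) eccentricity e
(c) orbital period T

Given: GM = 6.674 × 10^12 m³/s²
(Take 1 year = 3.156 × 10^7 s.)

Convert to SI: rₚ = 300 Gm = 3e+11 m; rₐ = 2.1 Tm = 2.1e+12 m.
(a) From a = (rₚ + rₐ)/2 = 1.2e+12 m and e = (rₐ − rₚ)/(rₐ + rₚ) = 0.75, p = a(1 − e²) = 1.2e+12 · (1 − (0.75)²) ≈ 5.25e+11 m
(b) e = (rₐ − rₚ)/(rₐ + rₚ) = (2.1e+12 − 3e+11)/(2.1e+12 + 3e+11) ≈ 0.75
(c) With a = (rₚ + rₐ)/2 = 1.2e+12 m, T = 2π √(a³/GM) = 2π √((1.2e+12)³/6.674e+12) s ≈ 3.197e+12 s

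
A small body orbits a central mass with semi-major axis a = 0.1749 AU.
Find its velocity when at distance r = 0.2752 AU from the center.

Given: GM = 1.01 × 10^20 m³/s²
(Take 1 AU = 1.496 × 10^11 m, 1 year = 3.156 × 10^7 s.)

Convert to SI: a = 0.1749 AU = 2.6165e+10 m; r = 0.2752 AU = 4.11699e+10 m.
Vis-viva: v = √(GM · (2/r − 1/a)).
2/r − 1/a = 2/4.11699e+10 − 1/2.6165e+10 = 1.03602e-11 m⁻¹.
v = √(1.01e+20 · 1.03602e-11) m/s ≈ 3.235e+04 m/s = 6.824 AU/year.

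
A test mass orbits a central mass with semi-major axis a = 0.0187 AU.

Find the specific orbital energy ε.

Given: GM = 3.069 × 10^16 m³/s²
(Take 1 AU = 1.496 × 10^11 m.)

Convert to SI: a = 0.0187 AU = 2.79752e+09 m.
ε = −GM / (2a).
ε = −3.069e+16 / (2 · 2.79752e+09) J/kg ≈ -5.485e+06 J/kg = -5.485 MJ/kg.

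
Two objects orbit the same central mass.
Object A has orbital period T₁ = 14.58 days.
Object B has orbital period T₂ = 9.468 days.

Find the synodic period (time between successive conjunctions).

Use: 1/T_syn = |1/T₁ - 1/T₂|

Convert to SI: T₁ = 14.58 days = 1.25971e+06 s; T₂ = 9.468 days = 818035 s.
T_syn = |T₁ · T₂ / (T₁ − T₂)|.
T_syn = |1.25971e+06 · 818035 / (1.25971e+06 − 818035)| s ≈ 2.333e+06 s = 27 days.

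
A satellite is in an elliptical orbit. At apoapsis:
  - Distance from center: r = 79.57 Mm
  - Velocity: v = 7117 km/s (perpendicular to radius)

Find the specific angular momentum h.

Convert to SI: r = 79.57 Mm = 7.957e+07 m; v = 7117 km/s = 7.117e+06 m/s.
With v perpendicular to r, h = r · v.
h = 7.957e+07 · 7.117e+06 m²/s ≈ 5.663e+14 m²/s.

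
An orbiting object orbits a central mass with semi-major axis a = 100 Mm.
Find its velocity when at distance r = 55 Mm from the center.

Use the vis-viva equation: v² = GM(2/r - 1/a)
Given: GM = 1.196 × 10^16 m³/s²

Convert to SI: a = 100 Mm = 1e+08 m; r = 55 Mm = 5.5e+07 m.
Vis-viva: v = √(GM · (2/r − 1/a)).
2/r − 1/a = 2/5.5e+07 − 1/1e+08 = 2.63636e-08 m⁻¹.
v = √(1.196e+16 · 2.63636e-08) m/s ≈ 1.776e+04 m/s = 17.76 km/s.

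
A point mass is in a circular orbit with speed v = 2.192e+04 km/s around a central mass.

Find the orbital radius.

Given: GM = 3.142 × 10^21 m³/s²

Convert to SI: v = 2.192e+04 km/s = 2.192e+07 m/s.
For a circular orbit, v² = GM / r, so r = GM / v².
r = 3.142e+21 / (2.192e+07)² m ≈ 6.539e+06 m = 6.539 × 10^6 m.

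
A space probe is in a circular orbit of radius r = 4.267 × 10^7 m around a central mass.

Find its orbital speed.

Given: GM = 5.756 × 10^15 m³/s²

For a circular orbit, gravity supplies the centripetal force, so v = √(GM / r).
v = √(5.756e+15 / 4.267e+07) m/s ≈ 1.161e+04 m/s = 11.61 km/s.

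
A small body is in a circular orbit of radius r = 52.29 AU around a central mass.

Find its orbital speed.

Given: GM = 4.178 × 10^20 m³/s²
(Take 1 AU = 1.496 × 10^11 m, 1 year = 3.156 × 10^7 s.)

Convert to SI: r = 52.29 AU = 7.82258e+12 m.
For a circular orbit, gravity supplies the centripetal force, so v = √(GM / r).
v = √(4.178e+20 / 7.82258e+12) m/s ≈ 7308 m/s = 1.542 AU/year.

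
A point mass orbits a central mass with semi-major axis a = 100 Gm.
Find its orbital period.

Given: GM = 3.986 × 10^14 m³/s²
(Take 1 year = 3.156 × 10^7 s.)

Convert to SI: a = 100 Gm = 1e+11 m.
Kepler's third law: T = 2π √(a³ / GM).
Substituting a = 1e+11 m and GM = 3.986e+14 m³/s²:
T = 2π √((1e+11)³ / 3.986e+14) s
T ≈ 9.952e+09 s = 315.3 years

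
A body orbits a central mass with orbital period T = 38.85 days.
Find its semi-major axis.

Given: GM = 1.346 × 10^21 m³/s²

Convert to SI: T = 38.85 days = 3.35664e+06 s.
Invert Kepler's third law: a = (GM · T² / (4π²))^(1/3).
Substituting T = 3.35664e+06 s and GM = 1.346e+21 m³/s²:
a = (1.346e+21 · (3.35664e+06)² / (4π²))^(1/3) m
a ≈ 7.269e+10 m = 7.269 × 10^10 m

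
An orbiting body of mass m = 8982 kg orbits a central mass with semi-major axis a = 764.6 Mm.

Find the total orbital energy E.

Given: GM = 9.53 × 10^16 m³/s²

Convert to SI: a = 764.6 Mm = 7.646e+08 m.
E = −GMm / (2a).
E = −9.53e+16 · 8982 / (2 · 7.646e+08) J ≈ -5.598e+11 J = -559.8 GJ.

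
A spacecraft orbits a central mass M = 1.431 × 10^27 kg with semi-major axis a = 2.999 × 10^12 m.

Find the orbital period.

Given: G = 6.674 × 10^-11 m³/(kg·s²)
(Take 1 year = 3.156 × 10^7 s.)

GM = G · M = 6.674e-11 · 1.431e+27 = 9.55049e+16 m³/s².
Kepler's third law: T = 2π √(a³ / GM).
Substituting a = 2.999e+12 m and GM = 9.55049e+16 m³/s²:
T = 2π √((2.999e+12)³ / 9.55049e+16) s
T ≈ 1.056e+11 s = 3346 years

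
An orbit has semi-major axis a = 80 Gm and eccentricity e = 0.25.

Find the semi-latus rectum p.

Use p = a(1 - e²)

Convert to SI: a = 80 Gm = 8e+10 m.
p = a (1 − e²).
p = 8e+10 · (1 − (0.25)²) = 8e+10 · 0.9375 ≈ 7.5e+10 m = 75 Gm.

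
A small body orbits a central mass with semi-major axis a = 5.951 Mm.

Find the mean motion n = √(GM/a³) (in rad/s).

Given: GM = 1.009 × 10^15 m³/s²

Convert to SI: a = 5.951 Mm = 5.951e+06 m.
n = √(GM / a³).
n = √(1.009e+15 / (5.951e+06)³) rad/s ≈ 0.002188 rad/s.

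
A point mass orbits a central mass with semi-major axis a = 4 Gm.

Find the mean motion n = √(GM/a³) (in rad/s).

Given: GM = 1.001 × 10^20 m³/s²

Convert to SI: a = 4 Gm = 4e+09 m.
n = √(GM / a³).
n = √(1.001e+20 / (4e+09)³) rad/s ≈ 3.955e-05 rad/s.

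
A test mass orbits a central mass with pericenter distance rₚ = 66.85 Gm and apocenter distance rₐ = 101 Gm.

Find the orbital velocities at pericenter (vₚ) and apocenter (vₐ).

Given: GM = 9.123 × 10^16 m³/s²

Convert to SI: rₚ = 66.85 Gm = 6.685e+10 m; rₐ = 101 Gm = 1.01e+11 m.
Use the vis-viva equation v² = GM(2/r − 1/a) with a = (rₚ + rₐ)/2 = (6.685e+10 + 1.01e+11)/2 = 8.3925e+10 m.
vₚ = √(GM · (2/rₚ − 1/a)) = √(9.123e+16 · (2/6.685e+10 − 1/8.3925e+10)) m/s ≈ 1282 m/s = 1.282 km/s.
vₐ = √(GM · (2/rₐ − 1/a)) = √(9.123e+16 · (2/1.01e+11 − 1/8.3925e+10)) m/s ≈ 848.2 m/s = 848.2 m/s.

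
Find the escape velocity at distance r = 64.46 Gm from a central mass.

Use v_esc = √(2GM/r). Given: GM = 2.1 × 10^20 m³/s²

Convert to SI: r = 64.46 Gm = 6.446e+10 m.
Escape velocity comes from setting total energy to zero: ½v² − GM/r = 0 ⇒ v_esc = √(2GM / r).
v_esc = √(2 · 2.1e+20 / 6.446e+10) m/s ≈ 8.072e+04 m/s = 80.72 km/s.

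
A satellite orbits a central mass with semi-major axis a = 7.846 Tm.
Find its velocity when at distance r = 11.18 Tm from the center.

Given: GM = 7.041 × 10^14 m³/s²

Convert to SI: a = 7.846 Tm = 7.846e+12 m; r = 11.18 Tm = 1.118e+13 m.
Vis-viva: v = √(GM · (2/r − 1/a)).
2/r − 1/a = 2/1.118e+13 − 1/7.846e+12 = 5.14374e-14 m⁻¹.
v = √(7.041e+14 · 5.14374e-14) m/s ≈ 6.018 m/s = 6.018 m/s.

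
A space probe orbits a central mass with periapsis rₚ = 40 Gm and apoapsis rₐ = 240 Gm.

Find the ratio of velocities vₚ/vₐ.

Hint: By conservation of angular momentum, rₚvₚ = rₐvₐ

Convert to SI: rₚ = 40 Gm = 4e+10 m; rₐ = 240 Gm = 2.4e+11 m.
Conservation of angular momentum gives rₚvₚ = rₐvₐ, so vₚ/vₐ = rₐ/rₚ.
vₚ/vₐ = 2.4e+11 / 4e+10 ≈ 6.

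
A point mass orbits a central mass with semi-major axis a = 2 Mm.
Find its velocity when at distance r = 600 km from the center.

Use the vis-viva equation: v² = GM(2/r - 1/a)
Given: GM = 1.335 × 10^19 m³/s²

Convert to SI: a = 2 Mm = 2e+06 m; r = 600 km = 600000 m.
Vis-viva: v = √(GM · (2/r − 1/a)).
2/r − 1/a = 2/600000 − 1/2e+06 = 2.83333e-06 m⁻¹.
v = √(1.335e+19 · 2.83333e-06) m/s ≈ 6.15e+06 m/s = 6150 km/s.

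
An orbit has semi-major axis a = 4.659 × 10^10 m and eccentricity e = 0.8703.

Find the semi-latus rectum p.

p = a (1 − e²).
p = 4.659e+10 · (1 − (0.8703)²) = 4.659e+10 · 0.242578 ≈ 1.13e+10 m = 1.13 × 10^10 m.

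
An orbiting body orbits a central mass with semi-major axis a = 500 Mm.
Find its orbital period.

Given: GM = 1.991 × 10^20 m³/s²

Convert to SI: a = 500 Mm = 5e+08 m.
Kepler's third law: T = 2π √(a³ / GM).
Substituting a = 5e+08 m and GM = 1.991e+20 m³/s²:
T = 2π √((5e+08)³ / 1.991e+20) s
T ≈ 4979 s = 1.383 hours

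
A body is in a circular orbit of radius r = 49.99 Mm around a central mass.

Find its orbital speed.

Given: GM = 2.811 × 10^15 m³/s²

Convert to SI: r = 49.99 Mm = 4.999e+07 m.
For a circular orbit, gravity supplies the centripetal force, so v = √(GM / r).
v = √(2.811e+15 / 4.999e+07) m/s ≈ 7499 m/s = 7.499 km/s.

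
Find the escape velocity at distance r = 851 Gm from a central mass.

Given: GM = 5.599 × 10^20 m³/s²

Convert to SI: r = 851 Gm = 8.51e+11 m.
Escape velocity comes from setting total energy to zero: ½v² − GM/r = 0 ⇒ v_esc = √(2GM / r).
v_esc = √(2 · 5.599e+20 / 8.51e+11) m/s ≈ 3.627e+04 m/s = 36.27 km/s.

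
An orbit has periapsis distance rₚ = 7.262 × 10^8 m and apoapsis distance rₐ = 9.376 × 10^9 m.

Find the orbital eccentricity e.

e = (rₐ − rₚ) / (rₐ + rₚ).
e = (9.376e+09 − 7.262e+08) / (9.376e+09 + 7.262e+08) = 8.6498e+09 / 1.01022e+10 ≈ 0.8562.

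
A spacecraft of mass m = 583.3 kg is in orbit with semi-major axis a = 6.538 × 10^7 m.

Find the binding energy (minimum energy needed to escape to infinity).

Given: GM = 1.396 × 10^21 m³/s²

Total orbital energy is E = −GMm/(2a); binding energy is E_bind = −E = GMm/(2a).
E_bind = 1.396e+21 · 583.3 / (2 · 6.538e+07) J ≈ 6.227e+15 J = 6.227 PJ.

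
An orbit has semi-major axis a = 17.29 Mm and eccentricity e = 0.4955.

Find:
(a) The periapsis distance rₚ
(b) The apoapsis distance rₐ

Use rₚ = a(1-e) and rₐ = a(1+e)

Convert to SI: a = 17.29 Mm = 1.729e+07 m.
(a) rₚ = a(1 − e) = 1.729e+07 · (1 − 0.4955) = 1.729e+07 · 0.5045 ≈ 8.723e+06 m = 8.723 Mm.
(b) rₐ = a(1 + e) = 1.729e+07 · (1 + 0.4955) = 1.729e+07 · 1.4955 ≈ 2.586e+07 m = 25.86 Mm.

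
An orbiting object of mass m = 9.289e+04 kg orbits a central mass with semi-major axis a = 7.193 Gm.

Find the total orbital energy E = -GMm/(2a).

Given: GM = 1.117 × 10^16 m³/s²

Convert to SI: a = 7.193 Gm = 7.193e+09 m.
E = −GMm / (2a).
E = −1.117e+16 · 9.289e+04 / (2 · 7.193e+09) J ≈ -7.212e+10 J = -72.12 GJ.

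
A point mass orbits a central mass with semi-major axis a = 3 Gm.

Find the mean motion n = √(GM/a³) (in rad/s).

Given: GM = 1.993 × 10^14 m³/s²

Convert to SI: a = 3 Gm = 3e+09 m.
n = √(GM / a³).
n = √(1.993e+14 / (3e+09)³) rad/s ≈ 8.592e-08 rad/s.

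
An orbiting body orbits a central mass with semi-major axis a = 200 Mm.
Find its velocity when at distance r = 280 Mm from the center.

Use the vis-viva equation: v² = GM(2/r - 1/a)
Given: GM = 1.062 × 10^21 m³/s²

Convert to SI: a = 200 Mm = 2e+08 m; r = 280 Mm = 2.8e+08 m.
Vis-viva: v = √(GM · (2/r − 1/a)).
2/r − 1/a = 2/2.8e+08 − 1/2e+08 = 2.14286e-09 m⁻¹.
v = √(1.062e+21 · 2.14286e-09) m/s ≈ 1.509e+06 m/s = 1509 km/s.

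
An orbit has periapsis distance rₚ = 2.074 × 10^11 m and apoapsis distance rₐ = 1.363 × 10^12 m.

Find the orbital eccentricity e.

e = (rₐ − rₚ) / (rₐ + rₚ).
e = (1.363e+12 − 2.074e+11) / (1.363e+12 + 2.074e+11) = 1.1556e+12 / 1.5704e+12 ≈ 0.7359.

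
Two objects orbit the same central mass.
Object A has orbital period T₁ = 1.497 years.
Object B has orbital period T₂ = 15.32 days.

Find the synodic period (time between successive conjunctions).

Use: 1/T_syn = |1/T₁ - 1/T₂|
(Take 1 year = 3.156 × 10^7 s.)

Convert to SI: T₁ = 1.497 years = 4.72453e+07 s; T₂ = 15.32 days = 1.32365e+06 s.
T_syn = |T₁ · T₂ / (T₁ − T₂)|.
T_syn = |4.72453e+07 · 1.32365e+06 / (4.72453e+07 − 1.32365e+06)| s ≈ 1.362e+06 s = 15.76 days.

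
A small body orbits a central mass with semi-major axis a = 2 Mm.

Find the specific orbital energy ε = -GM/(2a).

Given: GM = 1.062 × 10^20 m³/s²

Convert to SI: a = 2 Mm = 2e+06 m.
ε = −GM / (2a).
ε = −1.062e+20 / (2 · 2e+06) J/kg ≈ -2.655e+13 J/kg = -2.655e+04 GJ/kg.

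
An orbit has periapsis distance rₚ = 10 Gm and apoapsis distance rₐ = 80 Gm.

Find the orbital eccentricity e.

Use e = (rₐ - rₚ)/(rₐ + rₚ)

Convert to SI: rₚ = 10 Gm = 1e+10 m; rₐ = 80 Gm = 8e+10 m.
e = (rₐ − rₚ) / (rₐ + rₚ).
e = (8e+10 − 1e+10) / (8e+10 + 1e+10) = 7e+10 / 9e+10 ≈ 0.7778.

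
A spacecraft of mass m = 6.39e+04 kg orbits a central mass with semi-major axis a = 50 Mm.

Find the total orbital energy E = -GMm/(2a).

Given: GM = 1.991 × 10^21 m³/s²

Convert to SI: a = 50 Mm = 5e+07 m.
E = −GMm / (2a).
E = −1.991e+21 · 6.39e+04 / (2 · 5e+07) J ≈ -1.272e+18 J = -1.272 EJ.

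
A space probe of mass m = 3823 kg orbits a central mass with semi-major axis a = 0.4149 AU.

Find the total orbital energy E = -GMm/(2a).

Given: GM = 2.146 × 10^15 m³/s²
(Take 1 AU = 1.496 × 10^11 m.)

Convert to SI: a = 0.4149 AU = 6.2069e+10 m.
E = −GMm / (2a).
E = −2.146e+15 · 3823 / (2 · 6.2069e+10) J ≈ -6.609e+07 J = -66.09 MJ.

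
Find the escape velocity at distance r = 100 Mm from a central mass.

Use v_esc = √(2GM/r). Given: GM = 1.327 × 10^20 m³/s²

Convert to SI: r = 100 Mm = 1e+08 m.
Escape velocity comes from setting total energy to zero: ½v² − GM/r = 0 ⇒ v_esc = √(2GM / r).
v_esc = √(2 · 1.327e+20 / 1e+08) m/s ≈ 1.629e+06 m/s = 1629 km/s.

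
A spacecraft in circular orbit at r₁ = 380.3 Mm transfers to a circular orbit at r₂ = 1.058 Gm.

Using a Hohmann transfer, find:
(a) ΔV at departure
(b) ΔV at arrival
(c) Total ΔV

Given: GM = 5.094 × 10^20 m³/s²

Convert to SI: r₁ = 380.3 Mm = 3.803e+08 m; r₂ = 1.058 Gm = 1.058e+09 m.
Transfer semi-major axis: a_t = (r₁ + r₂)/2 = (3.803e+08 + 1.058e+09)/2 = 7.1915e+08 m.
Circular speeds: v₁ = √(GM/r₁) = 1.15735e+06 m/s, v₂ = √(GM/r₂) = 693884 m/s.
Transfer speeds (vis-viva v² = GM(2/r − 1/a_t)): v₁ᵗ = 1.40378e+06 m/s, v₂ᵗ = 504592 m/s.
(a) ΔV₁ = |v₁ᵗ − v₁| ≈ 2.464e+05 m/s = 246.4 km/s.
(b) ΔV₂ = |v₂ − v₂ᵗ| ≈ 1.893e+05 m/s = 189.3 km/s.
(c) ΔV_total = ΔV₁ + ΔV₂ ≈ 4.357e+05 m/s = 435.7 km/s.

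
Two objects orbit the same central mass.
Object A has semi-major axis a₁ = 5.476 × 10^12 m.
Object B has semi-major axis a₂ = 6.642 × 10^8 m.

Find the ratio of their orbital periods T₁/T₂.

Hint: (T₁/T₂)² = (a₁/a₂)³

From Kepler's third law, (T₁/T₂)² = (a₁/a₂)³, so T₁/T₂ = (a₁/a₂)^(3/2).
a₁/a₂ = 5.476e+12 / 6.642e+08 = 8244.5.
T₁/T₂ = (8244.5)^(3/2) ≈ 7.486e+05.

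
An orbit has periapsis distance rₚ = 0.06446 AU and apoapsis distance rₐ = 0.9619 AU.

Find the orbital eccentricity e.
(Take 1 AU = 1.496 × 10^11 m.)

Convert to SI: rₚ = 0.06446 AU = 9.64322e+09 m; rₐ = 0.9619 AU = 1.439e+11 m.
e = (rₐ − rₚ) / (rₐ + rₚ).
e = (1.439e+11 − 9.64322e+09) / (1.439e+11 + 9.64322e+09) = 1.34257e+11 / 1.53543e+11 ≈ 0.8744.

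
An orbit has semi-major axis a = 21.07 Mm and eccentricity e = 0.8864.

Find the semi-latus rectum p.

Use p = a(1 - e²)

Convert to SI: a = 21.07 Mm = 2.107e+07 m.
p = a (1 − e²).
p = 2.107e+07 · (1 − (0.8864)²) = 2.107e+07 · 0.214295 ≈ 4.515e+06 m = 4.515 Mm.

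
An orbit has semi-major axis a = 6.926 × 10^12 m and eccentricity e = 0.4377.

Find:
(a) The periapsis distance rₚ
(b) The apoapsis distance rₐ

(a) rₚ = a(1 − e) = 6.926e+12 · (1 − 0.4377) = 6.926e+12 · 0.5623 ≈ 3.894e+12 m = 3.894 × 10^12 m.
(b) rₐ = a(1 + e) = 6.926e+12 · (1 + 0.4377) = 6.926e+12 · 1.4377 ≈ 9.958e+12 m = 9.958 × 10^12 m.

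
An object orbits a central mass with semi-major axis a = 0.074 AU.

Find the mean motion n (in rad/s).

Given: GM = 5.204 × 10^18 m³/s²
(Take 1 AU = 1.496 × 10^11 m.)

Convert to SI: a = 0.074 AU = 1.10704e+10 m.
n = √(GM / a³).
n = √(5.204e+18 / (1.10704e+10)³) rad/s ≈ 1.959e-06 rad/s.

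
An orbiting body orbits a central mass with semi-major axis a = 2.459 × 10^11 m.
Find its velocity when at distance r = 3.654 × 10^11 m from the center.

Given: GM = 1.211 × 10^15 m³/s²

Vis-viva: v = √(GM · (2/r − 1/a)).
2/r − 1/a = 2/3.654e+11 − 1/2.459e+11 = 1.40676e-12 m⁻¹.
v = √(1.211e+15 · 1.40676e-12) m/s ≈ 41.27 m/s = 41.27 m/s.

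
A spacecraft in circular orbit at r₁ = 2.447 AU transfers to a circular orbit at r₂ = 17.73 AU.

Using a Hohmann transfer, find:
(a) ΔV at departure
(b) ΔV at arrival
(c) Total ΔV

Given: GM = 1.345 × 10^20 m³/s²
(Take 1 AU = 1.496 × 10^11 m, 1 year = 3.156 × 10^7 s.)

Convert to SI: r₁ = 2.447 AU = 3.66071e+11 m; r₂ = 17.73 AU = 2.65241e+12 m.
Transfer semi-major axis: a_t = (r₁ + r₂)/2 = (3.66071e+11 + 2.65241e+12)/2 = 1.50924e+12 m.
Circular speeds: v₁ = √(GM/r₁) = 19168.1 m/s, v₂ = √(GM/r₂) = 7121 m/s.
Transfer speeds (vis-viva v² = GM(2/r − 1/a_t)): v₁ᵗ = 25410.9 m/s, v₂ᵗ = 3507.07 m/s.
(a) ΔV₁ = |v₁ᵗ − v₁| ≈ 6243 m/s = 1.317 AU/year.
(b) ΔV₂ = |v₂ − v₂ᵗ| ≈ 3614 m/s = 0.7624 AU/year.
(c) ΔV_total = ΔV₁ + ΔV₂ ≈ 9857 m/s = 2.079 AU/year.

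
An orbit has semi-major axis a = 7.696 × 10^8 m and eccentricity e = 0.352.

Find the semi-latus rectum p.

p = a (1 − e²).
p = 7.696e+08 · (1 − (0.352)²) = 7.696e+08 · 0.876096 ≈ 6.742e+08 m = 6.742 × 10^8 m.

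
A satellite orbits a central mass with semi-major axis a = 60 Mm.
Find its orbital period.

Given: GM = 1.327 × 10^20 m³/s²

Convert to SI: a = 60 Mm = 6e+07 m.
Kepler's third law: T = 2π √(a³ / GM).
Substituting a = 6e+07 m and GM = 1.327e+20 m³/s²:
T = 2π √((6e+07)³ / 1.327e+20) s
T ≈ 253.5 s = 4.225 minutes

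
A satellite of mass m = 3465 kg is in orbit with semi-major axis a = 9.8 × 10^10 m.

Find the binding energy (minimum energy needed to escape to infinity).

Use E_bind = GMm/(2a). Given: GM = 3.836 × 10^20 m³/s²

Total orbital energy is E = −GMm/(2a); binding energy is E_bind = −E = GMm/(2a).
E_bind = 3.836e+20 · 3465 / (2 · 9.8e+10) J ≈ 6.782e+12 J = 6.782 TJ.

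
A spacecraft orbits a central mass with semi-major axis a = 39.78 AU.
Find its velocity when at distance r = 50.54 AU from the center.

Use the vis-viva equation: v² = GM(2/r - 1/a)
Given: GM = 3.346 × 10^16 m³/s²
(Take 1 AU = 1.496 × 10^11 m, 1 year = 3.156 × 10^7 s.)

Convert to SI: a = 39.78 AU = 5.95109e+12 m; r = 50.54 AU = 7.56078e+12 m.
Vis-viva: v = √(GM · (2/r − 1/a)).
2/r − 1/a = 2/7.56078e+12 − 1/5.95109e+12 = 9.64863e-14 m⁻¹.
v = √(3.346e+16 · 9.64863e-14) m/s ≈ 56.82 m/s = 0.01199 AU/year.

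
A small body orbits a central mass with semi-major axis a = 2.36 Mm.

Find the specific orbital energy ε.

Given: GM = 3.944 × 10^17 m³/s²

Convert to SI: a = 2.36 Mm = 2.36e+06 m.
ε = −GM / (2a).
ε = −3.944e+17 / (2 · 2.36e+06) J/kg ≈ -8.356e+10 J/kg = -83.56 GJ/kg.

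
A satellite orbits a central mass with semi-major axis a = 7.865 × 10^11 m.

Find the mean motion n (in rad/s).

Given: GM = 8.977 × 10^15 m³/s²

n = √(GM / a³).
n = √(8.977e+15 / (7.865e+11)³) rad/s ≈ 1.358e-10 rad/s.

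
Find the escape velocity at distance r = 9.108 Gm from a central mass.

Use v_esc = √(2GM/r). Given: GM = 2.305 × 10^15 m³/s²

Convert to SI: r = 9.108 Gm = 9.108e+09 m.
Escape velocity comes from setting total energy to zero: ½v² − GM/r = 0 ⇒ v_esc = √(2GM / r).
v_esc = √(2 · 2.305e+15 / 9.108e+09) m/s ≈ 711.4 m/s = 711.4 m/s.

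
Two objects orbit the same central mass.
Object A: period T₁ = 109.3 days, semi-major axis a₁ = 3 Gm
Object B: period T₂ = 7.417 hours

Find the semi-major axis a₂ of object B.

Convert to SI: T₁ = 109.3 days = 9.44352e+06 s; a₁ = 3 Gm = 3e+09 m; T₂ = 7.417 hours = 26701.2 s.
Kepler's third law: (T₁/T₂)² = (a₁/a₂)³ ⇒ a₂ = a₁ · (T₂/T₁)^(2/3).
T₂/T₁ = 26701.2 / 9.44352e+06 = 0.00282746.
a₂ = 3e+09 · (0.00282746)^(2/3) m ≈ 5.999e+07 m = 59.99 Mm.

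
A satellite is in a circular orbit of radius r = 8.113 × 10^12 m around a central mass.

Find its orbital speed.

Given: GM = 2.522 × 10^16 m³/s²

For a circular orbit, gravity supplies the centripetal force, so v = √(GM / r).
v = √(2.522e+16 / 8.113e+12) m/s ≈ 55.75 m/s = 55.75 m/s.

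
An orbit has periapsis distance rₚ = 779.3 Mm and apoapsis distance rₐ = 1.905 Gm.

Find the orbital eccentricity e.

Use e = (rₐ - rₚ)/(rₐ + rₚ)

Convert to SI: rₚ = 779.3 Mm = 7.793e+08 m; rₐ = 1.905 Gm = 1.905e+09 m.
e = (rₐ − rₚ) / (rₐ + rₚ).
e = (1.905e+09 − 7.793e+08) / (1.905e+09 + 7.793e+08) = 1.1257e+09 / 2.6843e+09 ≈ 0.4194.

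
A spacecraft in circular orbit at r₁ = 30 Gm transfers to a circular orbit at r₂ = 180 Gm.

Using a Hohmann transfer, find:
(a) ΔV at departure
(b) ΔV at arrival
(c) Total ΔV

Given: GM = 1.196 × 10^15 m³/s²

Convert to SI: r₁ = 30 Gm = 3e+10 m; r₂ = 180 Gm = 1.8e+11 m.
Transfer semi-major axis: a_t = (r₁ + r₂)/2 = (3e+10 + 1.8e+11)/2 = 1.05e+11 m.
Circular speeds: v₁ = √(GM/r₁) = 199.666 m/s, v₂ = √(GM/r₂) = 81.5135 m/s.
Transfer speeds (vis-viva v² = GM(2/r − 1/a_t)): v₁ᵗ = 261.425 m/s, v₂ᵗ = 43.5708 m/s.
(a) ΔV₁ = |v₁ᵗ − v₁| ≈ 61.76 m/s = 61.76 m/s.
(b) ΔV₂ = |v₂ − v₂ᵗ| ≈ 37.94 m/s = 37.94 m/s.
(c) ΔV_total = ΔV₁ + ΔV₂ ≈ 99.7 m/s = 99.7 m/s.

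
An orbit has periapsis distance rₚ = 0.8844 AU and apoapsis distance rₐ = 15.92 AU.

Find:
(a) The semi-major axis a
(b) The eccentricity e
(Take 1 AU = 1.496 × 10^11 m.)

Convert to SI: rₚ = 0.8844 AU = 1.32306e+11 m; rₐ = 15.92 AU = 2.38163e+12 m.
(a) a = (rₚ + rₐ) / 2 = (1.32306e+11 + 2.38163e+12) / 2 ≈ 1.257e+12 m = 8.402 AU.
(b) e = (rₐ − rₚ) / (rₐ + rₚ) = (2.38163e+12 − 1.32306e+11) / (2.38163e+12 + 1.32306e+11) ≈ 0.8947.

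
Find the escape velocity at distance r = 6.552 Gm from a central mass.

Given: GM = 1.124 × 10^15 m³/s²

Convert to SI: r = 6.552 Gm = 6.552e+09 m.
Escape velocity comes from setting total energy to zero: ½v² − GM/r = 0 ⇒ v_esc = √(2GM / r).
v_esc = √(2 · 1.124e+15 / 6.552e+09) m/s ≈ 585.7 m/s = 585.7 m/s.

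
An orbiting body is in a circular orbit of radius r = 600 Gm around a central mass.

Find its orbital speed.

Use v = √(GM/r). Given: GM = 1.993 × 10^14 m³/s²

Convert to SI: r = 600 Gm = 6e+11 m.
For a circular orbit, gravity supplies the centripetal force, so v = √(GM / r).
v = √(1.993e+14 / 6e+11) m/s ≈ 18.23 m/s = 18.23 m/s.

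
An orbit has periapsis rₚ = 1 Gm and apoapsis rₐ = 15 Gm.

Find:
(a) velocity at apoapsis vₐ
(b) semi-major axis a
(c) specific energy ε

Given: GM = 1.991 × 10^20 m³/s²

Convert to SI: rₚ = 1 Gm = 1e+09 m; rₐ = 15 Gm = 1.5e+10 m.
(a) With a = (rₚ + rₐ)/2 = 8e+09 m, vₐ = √(GM (2/rₐ − 1/a)) = √(1.991e+20 · (2/1.5e+10 − 1/8e+09)) m/s ≈ 4.073e+04 m/s
(b) a = (rₚ + rₐ)/2 = (1e+09 + 1.5e+10)/2 ≈ 8e+09 m
(c) With a = (rₚ + rₐ)/2 = 8e+09 m, ε = −GM/(2a) = −1.991e+20/(2 · 8e+09) J/kg ≈ -1.244e+10 J/kg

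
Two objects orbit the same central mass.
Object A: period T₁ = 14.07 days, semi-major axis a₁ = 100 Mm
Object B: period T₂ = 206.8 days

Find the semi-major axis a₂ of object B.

Convert to SI: T₁ = 14.07 days = 1.21565e+06 s; a₁ = 100 Mm = 1e+08 m; T₂ = 206.8 days = 1.78675e+07 s.
Kepler's third law: (T₁/T₂)² = (a₁/a₂)³ ⇒ a₂ = a₁ · (T₂/T₁)^(2/3).
T₂/T₁ = 1.78675e+07 / 1.21565e+06 = 14.6979.
a₂ = 1e+08 · (14.6979)^(2/3) m ≈ 6e+08 m = 600 Mm.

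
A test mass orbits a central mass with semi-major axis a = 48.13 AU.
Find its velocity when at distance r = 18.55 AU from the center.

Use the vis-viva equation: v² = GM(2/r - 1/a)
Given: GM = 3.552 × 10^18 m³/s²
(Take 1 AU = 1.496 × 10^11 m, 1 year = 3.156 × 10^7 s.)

Convert to SI: a = 48.13 AU = 7.20025e+12 m; r = 18.55 AU = 2.77508e+12 m.
Vis-viva: v = √(GM · (2/r − 1/a)).
2/r − 1/a = 2/2.77508e+12 − 1/7.20025e+12 = 5.81816e-13 m⁻¹.
v = √(3.552e+18 · 5.81816e-13) m/s ≈ 1438 m/s = 0.3033 AU/year.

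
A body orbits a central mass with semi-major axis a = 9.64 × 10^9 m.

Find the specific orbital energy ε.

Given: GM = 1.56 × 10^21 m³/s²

ε = −GM / (2a).
ε = −1.56e+21 / (2 · 9.64e+09) J/kg ≈ -8.091e+10 J/kg = -80.91 GJ/kg.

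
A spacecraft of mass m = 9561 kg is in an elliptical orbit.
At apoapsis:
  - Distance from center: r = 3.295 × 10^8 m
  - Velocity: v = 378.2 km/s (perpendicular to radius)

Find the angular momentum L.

Convert to SI: v = 378.2 km/s = 378200 m/s.
Since v is perpendicular to r, L = m · v · r.
L = 9561 · 378200 · 3.295e+08 kg·m²/s ≈ 1.191e+18 kg·m²/s.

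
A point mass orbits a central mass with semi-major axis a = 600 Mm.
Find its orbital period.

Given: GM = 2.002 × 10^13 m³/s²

Convert to SI: a = 600 Mm = 6e+08 m.
Kepler's third law: T = 2π √(a³ / GM).
Substituting a = 6e+08 m and GM = 2.002e+13 m³/s²:
T = 2π √((6e+08)³ / 2.002e+13) s
T ≈ 2.064e+07 s = 238.9 days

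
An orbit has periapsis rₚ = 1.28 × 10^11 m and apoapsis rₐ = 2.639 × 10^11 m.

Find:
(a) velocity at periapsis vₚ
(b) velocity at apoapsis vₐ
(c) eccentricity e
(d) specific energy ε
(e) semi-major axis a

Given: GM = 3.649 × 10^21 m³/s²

(a) With a = (rₚ + rₐ)/2 = 1.9595e+11 m, vₚ = √(GM (2/rₚ − 1/a)) = √(3.649e+21 · (2/1.28e+11 − 1/1.9595e+11)) m/s ≈ 1.959e+05 m/s
(b) With a = (rₚ + rₐ)/2 = 1.9595e+11 m, vₐ = √(GM (2/rₐ − 1/a)) = √(3.649e+21 · (2/2.639e+11 − 1/1.9595e+11)) m/s ≈ 9.504e+04 m/s
(c) e = (rₐ − rₚ)/(rₐ + rₚ) = (2.639e+11 − 1.28e+11)/(2.639e+11 + 1.28e+11) ≈ 0.3468
(d) With a = (rₚ + rₐ)/2 = 1.9595e+11 m, ε = −GM/(2a) = −3.649e+21/(2 · 1.9595e+11) J/kg ≈ -9.311e+09 J/kg
(e) a = (rₚ + rₐ)/2 = (1.28e+11 + 2.639e+11)/2 ≈ 1.96e+11 m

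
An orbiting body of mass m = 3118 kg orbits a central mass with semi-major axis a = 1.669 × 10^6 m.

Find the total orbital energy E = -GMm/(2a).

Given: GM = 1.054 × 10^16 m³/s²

E = −GMm / (2a).
E = −1.054e+16 · 3118 / (2 · 1.669e+06) J ≈ -9.845e+12 J = -9.845 TJ.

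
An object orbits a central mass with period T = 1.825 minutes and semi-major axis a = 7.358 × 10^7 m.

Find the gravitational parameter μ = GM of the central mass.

Convert to SI: T = 1.825 minutes = 109.5 s.
GM = 4π² · a³ / T².
GM = 4π² · (7.358e+07)³ / (109.5)² m³/s² ≈ 1.312e+21 m³/s² = 1.312 × 10^21 m³/s².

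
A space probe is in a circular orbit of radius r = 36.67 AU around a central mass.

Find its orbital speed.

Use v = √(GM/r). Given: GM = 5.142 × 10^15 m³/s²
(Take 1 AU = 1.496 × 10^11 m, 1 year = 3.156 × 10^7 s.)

Convert to SI: r = 36.67 AU = 5.48583e+12 m.
For a circular orbit, gravity supplies the centripetal force, so v = √(GM / r).
v = √(5.142e+15 / 5.48583e+12) m/s ≈ 30.62 m/s = 0.006459 AU/year.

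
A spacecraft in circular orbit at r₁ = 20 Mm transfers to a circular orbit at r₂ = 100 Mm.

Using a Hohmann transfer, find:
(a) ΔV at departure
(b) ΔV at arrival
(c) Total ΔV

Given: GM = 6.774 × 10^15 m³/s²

Convert to SI: r₁ = 20 Mm = 2e+07 m; r₂ = 100 Mm = 1e+08 m.
Transfer semi-major axis: a_t = (r₁ + r₂)/2 = (2e+07 + 1e+08)/2 = 6e+07 m.
Circular speeds: v₁ = √(GM/r₁) = 18403.8 m/s, v₂ = √(GM/r₂) = 8230.43 m/s.
Transfer speeds (vis-viva v² = GM(2/r − 1/a_t)): v₁ᵗ = 23759.2 m/s, v₂ᵗ = 4751.84 m/s.
(a) ΔV₁ = |v₁ᵗ − v₁| ≈ 5355 m/s = 5.355 km/s.
(b) ΔV₂ = |v₂ − v₂ᵗ| ≈ 3479 m/s = 3.479 km/s.
(c) ΔV_total = ΔV₁ + ΔV₂ ≈ 8834 m/s = 8.834 km/s.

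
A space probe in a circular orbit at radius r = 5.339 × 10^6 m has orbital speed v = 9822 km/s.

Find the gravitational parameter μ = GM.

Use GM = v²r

Convert to SI: v = 9822 km/s = 9.822e+06 m/s.
For a circular orbit v² = GM/r, so GM = v² · r.
GM = (9.822e+06)² · 5.339e+06 m³/s² ≈ 5.151e+20 m³/s² = 5.151 × 10^20 m³/s².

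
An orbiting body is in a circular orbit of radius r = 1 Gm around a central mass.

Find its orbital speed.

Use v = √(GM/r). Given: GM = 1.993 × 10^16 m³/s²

Convert to SI: r = 1 Gm = 1e+09 m.
For a circular orbit, gravity supplies the centripetal force, so v = √(GM / r).
v = √(1.993e+16 / 1e+09) m/s ≈ 4464 m/s = 4.464 km/s.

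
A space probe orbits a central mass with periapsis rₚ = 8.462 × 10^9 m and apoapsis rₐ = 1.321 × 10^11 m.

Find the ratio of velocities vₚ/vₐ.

Conservation of angular momentum gives rₚvₚ = rₐvₐ, so vₚ/vₐ = rₐ/rₚ.
vₚ/vₐ = 1.321e+11 / 8.462e+09 ≈ 15.61.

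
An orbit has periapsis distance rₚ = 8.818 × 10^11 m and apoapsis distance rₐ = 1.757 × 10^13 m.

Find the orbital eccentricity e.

e = (rₐ − rₚ) / (rₐ + rₚ).
e = (1.757e+13 − 8.818e+11) / (1.757e+13 + 8.818e+11) = 1.66882e+13 / 1.84518e+13 ≈ 0.9044.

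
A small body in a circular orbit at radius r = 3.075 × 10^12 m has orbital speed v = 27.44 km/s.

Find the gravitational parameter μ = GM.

Convert to SI: v = 27.44 km/s = 27440 m/s.
For a circular orbit v² = GM/r, so GM = v² · r.
GM = (27440)² · 3.075e+12 m³/s² ≈ 2.315e+21 m³/s² = 2.315 × 10^21 m³/s².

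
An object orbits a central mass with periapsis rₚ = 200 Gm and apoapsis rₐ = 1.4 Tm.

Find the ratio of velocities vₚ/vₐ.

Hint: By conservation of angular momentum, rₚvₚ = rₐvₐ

Convert to SI: rₚ = 200 Gm = 2e+11 m; rₐ = 1.4 Tm = 1.4e+12 m.
Conservation of angular momentum gives rₚvₚ = rₐvₐ, so vₚ/vₐ = rₐ/rₚ.
vₚ/vₐ = 1.4e+12 / 2e+11 ≈ 7.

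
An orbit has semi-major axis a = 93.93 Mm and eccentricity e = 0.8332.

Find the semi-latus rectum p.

Convert to SI: a = 93.93 Mm = 9.393e+07 m.
p = a (1 − e²).
p = 9.393e+07 · (1 − (0.8332)²) = 9.393e+07 · 0.305778 ≈ 2.872e+07 m = 28.72 Mm.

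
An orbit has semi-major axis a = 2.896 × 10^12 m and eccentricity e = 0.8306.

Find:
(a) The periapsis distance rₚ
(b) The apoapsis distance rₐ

(a) rₚ = a(1 − e) = 2.896e+12 · (1 − 0.8306) = 2.896e+12 · 0.1694 ≈ 4.906e+11 m = 4.906 × 10^11 m.
(b) rₐ = a(1 + e) = 2.896e+12 · (1 + 0.8306) = 2.896e+12 · 1.8306 ≈ 5.301e+12 m = 5.301 × 10^12 m.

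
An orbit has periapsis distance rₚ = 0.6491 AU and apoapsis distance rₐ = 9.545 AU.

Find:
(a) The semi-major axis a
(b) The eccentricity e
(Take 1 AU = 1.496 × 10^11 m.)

Convert to SI: rₚ = 0.6491 AU = 9.71054e+10 m; rₐ = 9.545 AU = 1.42793e+12 m.
(a) a = (rₚ + rₐ) / 2 = (9.71054e+10 + 1.42793e+12) / 2 ≈ 7.625e+11 m = 5.097 AU.
(b) e = (rₐ − rₚ) / (rₐ + rₚ) = (1.42793e+12 − 9.71054e+10) / (1.42793e+12 + 9.71054e+10) ≈ 0.8727.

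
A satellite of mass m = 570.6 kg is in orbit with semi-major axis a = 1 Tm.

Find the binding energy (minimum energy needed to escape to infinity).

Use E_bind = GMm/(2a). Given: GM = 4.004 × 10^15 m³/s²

Convert to SI: a = 1 Tm = 1e+12 m.
Total orbital energy is E = −GMm/(2a); binding energy is E_bind = −E = GMm/(2a).
E_bind = 4.004e+15 · 570.6 / (2 · 1e+12) J ≈ 1.142e+06 J = 1.142 MJ.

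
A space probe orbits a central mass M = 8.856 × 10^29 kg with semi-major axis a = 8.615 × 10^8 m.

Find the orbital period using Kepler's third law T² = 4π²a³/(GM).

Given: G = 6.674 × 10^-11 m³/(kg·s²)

GM = G · M = 6.674e-11 · 8.856e+29 = 5.91049e+19 m³/s².
Kepler's third law: T = 2π √(a³ / GM).
Substituting a = 8.615e+08 m and GM = 5.91049e+19 m³/s²:
T = 2π √((8.615e+08)³ / 5.91049e+19) s
T ≈ 2.067e+04 s = 5.74 hours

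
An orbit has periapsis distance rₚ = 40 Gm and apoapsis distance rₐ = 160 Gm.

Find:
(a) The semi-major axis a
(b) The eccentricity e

Convert to SI: rₚ = 40 Gm = 4e+10 m; rₐ = 160 Gm = 1.6e+11 m.
(a) a = (rₚ + rₐ) / 2 = (4e+10 + 1.6e+11) / 2 ≈ 1e+11 m = 100 Gm.
(b) e = (rₐ − rₚ) / (rₐ + rₚ) = (1.6e+11 − 4e+10) / (1.6e+11 + 4e+10) ≈ 0.6.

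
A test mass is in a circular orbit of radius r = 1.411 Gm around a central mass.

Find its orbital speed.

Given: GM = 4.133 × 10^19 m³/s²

Convert to SI: r = 1.411 Gm = 1.411e+09 m.
For a circular orbit, gravity supplies the centripetal force, so v = √(GM / r).
v = √(4.133e+19 / 1.411e+09) m/s ≈ 1.711e+05 m/s = 171.1 km/s.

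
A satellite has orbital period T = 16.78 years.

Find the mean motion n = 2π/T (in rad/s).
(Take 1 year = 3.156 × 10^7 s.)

Convert to SI: T = 16.78 years = 5.29577e+08 s.
n = 2π / T.
n = 2π / 5.29577e+08 s ≈ 1.186e-08 rad/s.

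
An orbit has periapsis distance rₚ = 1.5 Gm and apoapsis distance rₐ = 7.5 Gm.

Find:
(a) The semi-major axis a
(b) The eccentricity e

Convert to SI: rₚ = 1.5 Gm = 1.5e+09 m; rₐ = 7.5 Gm = 7.5e+09 m.
(a) a = (rₚ + rₐ) / 2 = (1.5e+09 + 7.5e+09) / 2 ≈ 4.5e+09 m = 4.5 Gm.
(b) e = (rₐ − rₚ) / (rₐ + rₚ) = (7.5e+09 − 1.5e+09) / (7.5e+09 + 1.5e+09) ≈ 0.6667.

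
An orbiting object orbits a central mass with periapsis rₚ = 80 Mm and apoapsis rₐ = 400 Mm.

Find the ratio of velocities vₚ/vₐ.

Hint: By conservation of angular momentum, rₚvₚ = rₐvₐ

Convert to SI: rₚ = 80 Mm = 8e+07 m; rₐ = 400 Mm = 4e+08 m.
Conservation of angular momentum gives rₚvₚ = rₐvₐ, so vₚ/vₐ = rₐ/rₚ.
vₚ/vₐ = 4e+08 / 8e+07 ≈ 5.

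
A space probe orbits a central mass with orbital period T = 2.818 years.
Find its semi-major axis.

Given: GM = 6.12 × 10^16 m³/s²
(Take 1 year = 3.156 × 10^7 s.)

Convert to SI: T = 2.818 years = 8.89361e+07 s.
Invert Kepler's third law: a = (GM · T² / (4π²))^(1/3).
Substituting T = 8.89361e+07 s and GM = 6.12e+16 m³/s²:
a = (6.12e+16 · (8.89361e+07)² / (4π²))^(1/3) m
a ≈ 2.306e+10 m = 2.306 × 10^10 m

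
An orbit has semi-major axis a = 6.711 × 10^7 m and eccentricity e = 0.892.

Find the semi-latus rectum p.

p = a (1 − e²).
p = 6.711e+07 · (1 − (0.892)²) = 6.711e+07 · 0.204336 ≈ 1.371e+07 m = 1.371 × 10^7 m.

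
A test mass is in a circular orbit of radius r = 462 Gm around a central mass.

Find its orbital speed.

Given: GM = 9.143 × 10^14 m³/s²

Convert to SI: r = 462 Gm = 4.62e+11 m.
For a circular orbit, gravity supplies the centripetal force, so v = √(GM / r).
v = √(9.143e+14 / 4.62e+11) m/s ≈ 44.49 m/s = 44.49 m/s.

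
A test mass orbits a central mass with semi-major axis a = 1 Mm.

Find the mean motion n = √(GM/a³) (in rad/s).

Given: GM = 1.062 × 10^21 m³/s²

Convert to SI: a = 1 Mm = 1e+06 m.
n = √(GM / a³).
n = √(1.062e+21 / (1e+06)³) rad/s ≈ 32.59 rad/s.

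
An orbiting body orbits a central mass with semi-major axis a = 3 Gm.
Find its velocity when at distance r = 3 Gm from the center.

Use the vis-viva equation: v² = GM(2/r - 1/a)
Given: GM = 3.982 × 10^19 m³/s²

Convert to SI: a = 3 Gm = 3e+09 m; r = 3 Gm = 3e+09 m.
Vis-viva: v = √(GM · (2/r − 1/a)).
2/r − 1/a = 2/3e+09 − 1/3e+09 = 3.33333e-10 m⁻¹.
v = √(3.982e+19 · 3.33333e-10) m/s ≈ 1.152e+05 m/s = 115.2 km/s.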